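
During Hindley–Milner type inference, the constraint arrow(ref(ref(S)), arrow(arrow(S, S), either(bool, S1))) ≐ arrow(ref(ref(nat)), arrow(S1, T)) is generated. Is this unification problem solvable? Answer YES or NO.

Decompose arrow/2: ref(ref(S)) ≐ ref(ref(nat)),  arrow(arrow(S, S), either(bool, S1)) ≐ arrow(S1, T).
Decompose ref/1: ref(S) ≐ ref(nat).
Decompose ref/1: S ≐ nat.
Bind S := nat; substituting into the remaining equation gives: arrow(arrow(nat, nat), either(bool, S1)) ≐ arrow(S1, T).
Decompose arrow/2: arrow(nat, nat) ≐ S1,  either(bool, S1) ≐ T.
Bind S1 := arrow(nat, nat); substituting into the remaining equation gives: either(bool, arrow(nat, nat)) ≐ T.
Bind T := either(bool, arrow(nat, nat)).
No equations remain and no clash or occurs-check failure arose, so a unifier exists.

YES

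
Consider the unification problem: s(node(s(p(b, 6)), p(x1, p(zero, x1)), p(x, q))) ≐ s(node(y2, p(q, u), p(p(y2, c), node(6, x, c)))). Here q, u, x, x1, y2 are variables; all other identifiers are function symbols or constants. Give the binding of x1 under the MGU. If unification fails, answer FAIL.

Decompose s/1: node(s(p(b, 6)), p(x1, p(zero, x1)), p(x, q)) ≐ node(y2, p(q, u), p(p(y2, c), node(6, x, c))).
Decompose node/3: s(p(b, 6)) ≐ y2,  p(x1, p(zero, x1)) ≐ p(q, u),  p(x, q) ≐ p(p(y2, c), node(6, x, c)).
Bind y2 := s(p(b, 6)); substituting into the one remaining equation that mentions y2 gives: p(x, q) ≐ p(p(s(p(b, 6)), c), node(6, x, c)).
Decompose p/2: x1 ≐ q,  p(zero, x1) ≐ u.
Bind x1 := q; substituting into the one remaining equation that mentions x1 gives: p(zero, q) ≐ u.
Bind u := p(zero, q); no other remaining equation mentions u.
Decompose p/2: x ≐ p(s(p(b, 6)), c),  q ≐ node(6, x, c).
Bind x := p(s(p(b, 6)), c); substituting into the remaining equation gives: q ≐ node(6, p(s(p(b, 6)), c), c).
Bind q := node(6, p(s(p(b, 6)), c), c). Substituting into the earlier bindings gives x1 := node(6, p(s(p(b, 6)), c), c), u := p(zero, node(6, p(s(p(b, 6)), c), c)).
MGU = { y2 := s(p(b, 6)), x1 := node(6, p(s(p(b, 6)), c), c), u := p(zero, node(6, p(s(p(b, 6)), c), c)), x := p(s(p(b, 6)), c), q := node(6, p(s(p(b, 6)), c), c) }, so x1 := node(6, p(s(p(b, 6)), c), c).

node(6, p(s(p(b, 6)), c), c)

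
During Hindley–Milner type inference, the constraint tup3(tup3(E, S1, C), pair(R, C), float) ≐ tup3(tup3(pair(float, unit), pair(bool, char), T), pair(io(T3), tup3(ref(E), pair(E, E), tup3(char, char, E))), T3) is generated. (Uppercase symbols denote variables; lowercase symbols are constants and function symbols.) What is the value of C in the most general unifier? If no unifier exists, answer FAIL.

Decompose tup3/3: tup3(E, S1, C) ≐ tup3(pair(float, unit), pair(bool, char), T),  pair(R, C) ≐ pair(io(T3), tup3(ref(E), pair(E, E), tup3(char, char, E))),  float ≐ T3.
Decompose tup3/3: E ≐ pair(float, unit),  S1 ≐ pair(bool, char),  C ≐ T.
Bind E := pair(float, unit); substituting into the one remaining equation that mentions E gives: pair(R, C) ≐ pair(io(T3), tup3(ref(pair(float, unit)), pair(pair(float, unit), pair(float, unit)), tup3(char, char, pair(float, unit)))).
Bind S1 := pair(bool, char); no other remaining equation mentions S1.
Bind C := T; substituting into the one remaining equation that mentions C gives: pair(R, T) ≐ pair(io(T3), tup3(ref(pair(float, unit)), pair(pair(float, unit), pair(float, unit)), tup3(char, char, pair(float, unit)))).
Decompose pair/2: R ≐ io(T3),  T ≐ tup3(ref(pair(float, unit)), pair(pair(float, unit), pair(float, unit)), tup3(char, char, pair(float, unit))).
Bind R := io(T3); no other remaining equation mentions R.
Bind T := tup3(ref(pair(float, unit)), pair(pair(float, unit), pair(float, unit)), tup3(char, char, pair(float, unit))); no other remaining equation mentions T. Substituting into the earlier binding gives C := tup3(ref(pair(float, unit)), pair(pair(float, unit), pair(float, unit)), tup3(char, char, pair(float, unit))).
Bind T3 := float. Substituting into the earlier binding gives R := io(float).
MGU = { E ↦ pair(float, unit), S1 ↦ pair(bool, char), C ↦ tup3(ref(pair(float, unit)), pair(pair(float, unit), pair(float, unit)), tup3(char, char, pair(float, unit))), R ↦ io(float), T ↦ tup3(ref(pair(float, unit)), pair(pair(float, unit), pair(float, unit)), tup3(char, char, pair(float, unit))), T3 ↦ float }, so C ↦ tup3(ref(pair(float, unit)), pair(pair(float, unit), pair(float, unit)), tup3(char, char, pair(float, unit))).

tup3(ref(pair(float, unit)), pair(pair(float, unit), pair(float, unit)), tup3(char, char, pair(float, unit)))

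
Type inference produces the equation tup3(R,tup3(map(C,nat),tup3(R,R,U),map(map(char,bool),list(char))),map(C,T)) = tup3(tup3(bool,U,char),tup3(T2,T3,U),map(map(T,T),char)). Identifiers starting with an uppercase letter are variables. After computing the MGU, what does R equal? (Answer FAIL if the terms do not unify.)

tup3(bool,map(map(char,bool),list(char)),char)

Decompose tup3/3: R = tup3(bool,U,char),  tup3(map(C,nat),tup3(R,R,U),map(map(char,bool),list(char))) = tup3(T2,T3,U),  map(C,T) = map(map(T,T),char).
Bind R := tup3(bool,U,char); substituting into the one remaining equation that mentions R gives: tup3(map(C,nat),tup3(tup3(bool,U,char),tup3(bool,U,char),U),map(map(char,bool),list(char))) = tup3(T2,T3,U).
Decompose tup3/3: map(C,nat) = T2,  tup3(tup3(bool,U,char),tup3(bool,U,char),U) = T3,  map(map(char,bool),list(char)) = U.
Bind T2 := map(C,nat); no other remaining equation mentions T2.
Bind T3 := tup3(tup3(bool,U,char),tup3(bool,U,char),U); no other remaining equation mentions T3.
Bind U := map(map(char,bool),list(char)); no other remaining equation mentions U. Substituting into the earlier bindings gives R := tup3(bool,map(map(char,bool),list(char)),char), T3 := tup3(tup3(bool,map(map(char,bool),list(char)),char),tup3(bool,map(map(char,bool),list(char)),char),map(map(char,bool),list(char))).
Decompose map/2: C = map(T,T),  T = char.
Bind C := map(T,T); no other remaining equation mentions C. Substituting into the earlier binding gives T2 := map(map(T,T),nat).
Bind T := char. Substituting into the earlier bindings gives T2 := map(map(char,char),nat), C := map(char,char).
MGU = { R ↦ tup3(bool,map(map(char,bool),list(char)),char), T2 ↦ map(map(char,char),nat), T3 ↦ tup3(tup3(bool,map(map(char,bool),list(char)),char),tup3(bool,map(map(char,bool),list(char)),char),map(map(char,bool),list(char))), U ↦ map(map(char,bool),list(char)), C ↦ map(char,char), T ↦ char }, so R ↦ tup3(bool,map(map(char,bool),list(char)),char).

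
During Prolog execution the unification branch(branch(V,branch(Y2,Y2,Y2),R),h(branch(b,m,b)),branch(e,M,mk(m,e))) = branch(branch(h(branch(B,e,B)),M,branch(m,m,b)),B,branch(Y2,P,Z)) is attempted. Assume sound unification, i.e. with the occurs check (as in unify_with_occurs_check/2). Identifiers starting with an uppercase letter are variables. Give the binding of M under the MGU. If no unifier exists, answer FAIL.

Decompose branch/3: branch(V,branch(Y2,Y2,Y2),R) = branch(h(branch(B,e,B)),M,branch(m,m,b)),  h(branch(b,m,b)) = B,  branch(e,M,mk(m,e)) = branch(Y2,P,Z).
Decompose branch/3: V = h(branch(B,e,B)),  branch(Y2,Y2,Y2) = M,  R = branch(m,m,b).
Bind V := h(branch(B,e,B)); no other remaining equation mentions V.
Bind M := branch(Y2,Y2,Y2); substituting into the one remaining equation that mentions M gives: branch(e,branch(Y2,Y2,Y2),mk(m,e)) = branch(Y2,P,Z).
Bind R := branch(m,m,b); no other remaining equation mentions R.
Bind B := h(branch(b,m,b)); no other remaining equation mentions B. Substituting into the earlier binding gives V := h(branch(h(branch(b,m,b)),e,h(branch(b,m,b)))).
Decompose branch/3: e = Y2,  branch(Y2,Y2,Y2) = P,  mk(m,e) = Z.
Bind Y2 := e; substituting into the one remaining equation that mentions Y2 gives: branch(e,e,e) = P. Substituting into the earlier binding gives M := branch(e,e,e).
Bind P := branch(e,e,e); no other remaining equation mentions P.
Bind Z := mk(m,e).
MGU = { V = h(branch(h(branch(b,m,b)),e,h(branch(b,m,b)))), M = branch(e,e,e), R = branch(m,m,b), B = h(branch(b,m,b)), Y2 = e, P = branch(e,e,e), Z = mk(m,e) }, so M = branch(e,e,e).

branch(e,e,e)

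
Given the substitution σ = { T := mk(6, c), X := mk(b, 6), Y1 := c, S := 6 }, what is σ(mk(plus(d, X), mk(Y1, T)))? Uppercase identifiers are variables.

Replace each occurrence of T with mk(6, c).
Replace each occurrence of X with mk(b, 6).
Replace each occurrence of Y1 with c.
Result: mk(plus(d, mk(b, 6)), mk(c, mk(6, c))).

mk(plus(d, mk(b, 6)), mk(c, mk(6, c)))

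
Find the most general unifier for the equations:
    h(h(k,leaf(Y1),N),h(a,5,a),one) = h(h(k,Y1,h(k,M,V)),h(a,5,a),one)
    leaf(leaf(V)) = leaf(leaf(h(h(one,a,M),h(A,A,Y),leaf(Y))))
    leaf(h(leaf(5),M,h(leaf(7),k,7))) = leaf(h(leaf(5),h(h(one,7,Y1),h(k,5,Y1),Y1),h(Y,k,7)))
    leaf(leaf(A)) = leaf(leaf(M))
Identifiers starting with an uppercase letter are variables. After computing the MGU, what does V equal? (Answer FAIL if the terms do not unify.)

FAIL

Decompose h/3: h(k,leaf(Y1),N) = h(k,Y1,h(k,M,V)),  h(a,5,a) = h(a,5,a),  one = one.
Decompose h/3: k = k,  leaf(Y1) = Y1,  N = h(k,M,V).
Delete trivial equation k = k.
Occurs check fails: Y1 occurs in leaf(Y1); the equation Y1 = leaf(Y1) has no finite solution.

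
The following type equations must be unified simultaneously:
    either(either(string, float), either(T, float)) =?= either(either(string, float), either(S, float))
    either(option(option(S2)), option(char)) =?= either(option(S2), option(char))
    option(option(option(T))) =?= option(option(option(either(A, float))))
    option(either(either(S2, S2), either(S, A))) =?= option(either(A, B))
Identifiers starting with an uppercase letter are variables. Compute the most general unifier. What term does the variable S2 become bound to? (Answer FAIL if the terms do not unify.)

FAIL

Decompose either/2: either(string, float) =?= either(string, float),  either(T, float) =?= either(S, float).
Delete trivial equation either(string, float) =?= either(string, float).
Decompose either/2: T =?= S,  float =?= float.
Bind T := S; substituting into the one remaining equation that mentions T gives: option(option(option(S))) =?= option(option(option(either(A, float)))).
Delete trivial equation float =?= float.
Decompose either/2: option(option(S2)) =?= option(S2),  option(char) =?= option(char).
Decompose option/1: option(S2) =?= S2.
Occurs check fails: S2 occurs in option(S2); the equation S2 =?= option(S2) has no finite solution.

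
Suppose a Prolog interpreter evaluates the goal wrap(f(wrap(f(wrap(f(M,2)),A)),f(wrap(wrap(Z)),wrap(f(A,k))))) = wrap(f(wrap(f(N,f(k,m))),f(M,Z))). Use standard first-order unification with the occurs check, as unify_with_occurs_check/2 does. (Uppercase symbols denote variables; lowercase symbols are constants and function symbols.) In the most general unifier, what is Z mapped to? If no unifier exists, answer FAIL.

wrap(f(f(k,m),k))

Decompose wrap/1: f(wrap(f(wrap(f(M,2)),A)),f(wrap(wrap(Z)),wrap(f(A,k)))) = f(wrap(f(N,f(k,m))),f(M,Z)).
Decompose f/2: wrap(f(wrap(f(M,2)),A)) = wrap(f(N,f(k,m))),  f(wrap(wrap(Z)),wrap(f(A,k))) = f(M,Z).
Decompose wrap/1: f(wrap(f(M,2)),A) = f(N,f(k,m)).
Decompose f/2: wrap(f(M,2)) = N,  A = f(k,m).
Bind N := wrap(f(M,2)); no other remaining equation mentions N.
Bind A := f(k,m); substituting into the remaining equation gives: f(wrap(wrap(Z)),wrap(f(f(k,m),k))) = f(M,Z).
Decompose f/2: wrap(wrap(Z)) = M,  wrap(f(f(k,m),k)) = Z.
Bind M := wrap(wrap(Z)); no other remaining equation mentions M. Substituting into the earlier binding gives N := wrap(f(wrap(wrap(Z)),2)).
Bind Z := wrap(f(f(k,m),k)). Substituting into the earlier bindings gives N := wrap(f(wrap(wrap(wrap(f(f(k,m),k)))),2)), M := wrap(wrap(wrap(f(f(k,m),k)))).
MGU = { N ↦ wrap(f(wrap(wrap(wrap(f(f(k,m),k)))),2)), A ↦ f(k,m), M ↦ wrap(wrap(wrap(f(f(k,m),k)))), Z ↦ wrap(f(f(k,m),k)) }, so Z ↦ wrap(f(f(k,m),k)).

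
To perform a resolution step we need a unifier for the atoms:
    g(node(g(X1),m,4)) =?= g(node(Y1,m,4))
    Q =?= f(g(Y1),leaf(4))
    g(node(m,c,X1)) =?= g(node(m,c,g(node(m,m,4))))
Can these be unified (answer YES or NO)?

YES

Decompose g/1: node(g(X1),m,4) =?= node(Y1,m,4).
Decompose node/3: g(X1) =?= Y1,  m =?= m,  4 =?= 4.
Bind Y1 := g(X1); substituting into the one remaining equation that mentions Y1 gives: Q =?= f(g(g(X1)),leaf(4)).
Delete trivial equation m =?= m.
Delete trivial equation 4 =?= 4.
Bind Q := f(g(g(X1)),leaf(4)); no other remaining equation mentions Q.
Decompose g/1: node(m,c,X1) =?= node(m,c,g(node(m,m,4))).
Decompose node/3: m =?= m,  c =?= c,  X1 =?= g(node(m,m,4)).
Delete trivial equation m =?= m.
Delete trivial equation c =?= c.
Bind X1 := g(node(m,m,4)). Substituting into the earlier bindings gives Y1 := g(g(node(m,m,4))), Q := f(g(g(g(node(m,m,4)))),leaf(4)).
No equations remain and no clash or occurs-check failure arose, so a unifier exists.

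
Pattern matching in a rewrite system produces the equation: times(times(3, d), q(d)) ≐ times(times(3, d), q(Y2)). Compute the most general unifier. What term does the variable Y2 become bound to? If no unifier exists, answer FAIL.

d

Decompose times/2: times(3, d) ≐ times(3, d),  q(d) ≐ q(Y2).
Delete trivial equation times(3, d) ≐ times(3, d).
Decompose q/1: d ≐ Y2.
Bind Y2 := d.
MGU = { Y2 := d }, so Y2 := d.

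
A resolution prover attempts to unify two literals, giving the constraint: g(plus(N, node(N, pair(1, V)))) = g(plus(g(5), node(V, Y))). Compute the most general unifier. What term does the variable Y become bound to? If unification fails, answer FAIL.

pair(1, g(5))

Decompose g/1: plus(N, node(N, pair(1, V))) = plus(g(5), node(V, Y)).
Decompose plus/2: N = g(5),  node(N, pair(1, V)) = node(V, Y).
Bind N := g(5); substituting into the remaining equation gives: node(g(5), pair(1, V)) = node(V, Y).
Decompose node/2: g(5) = V,  pair(1, V) = Y.
Bind V := g(5); substituting into the remaining equation gives: pair(1, g(5)) = Y.
Bind Y := pair(1, g(5)).
MGU = { N ↦ g(5), V ↦ g(5), Y ↦ pair(1, g(5)) }, so Y ↦ pair(1, g(5)).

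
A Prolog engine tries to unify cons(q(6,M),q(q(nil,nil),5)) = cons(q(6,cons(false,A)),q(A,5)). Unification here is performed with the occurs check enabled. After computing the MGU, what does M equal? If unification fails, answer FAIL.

cons(false,q(nil,nil))

Decompose cons/2: q(6,M) = q(6,cons(false,A)),  q(q(nil,nil),5) = q(A,5).
Decompose q/2: 6 = 6,  M = cons(false,A).
Delete trivial equation 6 = 6.
Bind M := cons(false,A); no other remaining equation mentions M.
Decompose q/2: q(nil,nil) = A,  5 = 5.
Bind A := q(nil,nil); no other remaining equation mentions A. Substituting into the earlier binding gives M := cons(false,q(nil,nil)).
Delete trivial equation 5 = 5.
MGU = { M ↦ cons(false,q(nil,nil)), A ↦ q(nil,nil) }, so M ↦ cons(false,q(nil,nil)).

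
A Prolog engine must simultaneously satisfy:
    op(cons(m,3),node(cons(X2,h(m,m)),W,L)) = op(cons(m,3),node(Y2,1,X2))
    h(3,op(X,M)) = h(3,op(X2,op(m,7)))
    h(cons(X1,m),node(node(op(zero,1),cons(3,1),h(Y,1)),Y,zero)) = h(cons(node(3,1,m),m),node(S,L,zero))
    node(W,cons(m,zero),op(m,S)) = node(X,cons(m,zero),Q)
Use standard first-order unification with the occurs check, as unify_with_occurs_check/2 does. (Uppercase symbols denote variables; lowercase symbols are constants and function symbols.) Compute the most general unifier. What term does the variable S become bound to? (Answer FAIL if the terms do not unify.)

node(op(zero,1),cons(3,1),h(1,1))

Decompose op/2: cons(m,3) = cons(m,3),  node(cons(X2,h(m,m)),W,L) = node(Y2,1,X2).
Delete trivial equation cons(m,3) = cons(m,3).
Decompose node/3: cons(X2,h(m,m)) = Y2,  W = 1,  L = X2.
Bind Y2 := cons(X2,h(m,m)); no other remaining equation mentions Y2.
Bind W := 1; substituting into the one remaining equation that mentions W gives: node(1,cons(m,zero),op(m,S)) = node(X,cons(m,zero),Q).
Bind L := X2; substituting into the one remaining equation that mentions L gives: h(cons(X1,m),node(node(op(zero,1),cons(3,1),h(Y,1)),Y,zero)) = h(cons(node(3,1,m),m),node(S,X2,zero)).
Decompose h/2: 3 = 3,  op(X,M) = op(X2,op(m,7)).
Delete trivial equation 3 = 3.
Decompose op/2: X = X2,  M = op(m,7).
Bind X := X2; substituting into the one remaining equation that mentions X gives: node(1,cons(m,zero),op(m,S)) = node(X2,cons(m,zero),Q).
Bind M := op(m,7); no other remaining equation mentions M.
Decompose h/2: cons(X1,m) = cons(node(3,1,m),m),  node(node(op(zero,1),cons(3,1),h(Y,1)),Y,zero) = node(S,X2,zero).
Decompose cons/2: X1 = node(3,1,m),  m = m.
Bind X1 := node(3,1,m); no other remaining equation mentions X1.
Delete trivial equation m = m.
Decompose node/3: node(op(zero,1),cons(3,1),h(Y,1)) = S,  Y = X2,  zero = zero.
Bind S := node(op(zero,1),cons(3,1),h(Y,1)); substituting into the one remaining equation that mentions S gives: node(1,cons(m,zero),op(m,node(op(zero,1),cons(3,1),h(Y,1)))) = node(X2,cons(m,zero),Q).
Bind Y := X2; substituting into the one remaining equation that mentions Y gives: node(1,cons(m,zero),op(m,node(op(zero,1),cons(3,1),h(X2,1)))) = node(X2,cons(m,zero),Q). Substituting into the earlier binding gives S := node(op(zero,1),cons(3,1),h(X2,1)).
Delete trivial equation zero = zero.
Decompose node/3: 1 = X2,  cons(m,zero) = cons(m,zero),  op(m,node(op(zero,1),cons(3,1),h(X2,1))) = Q.
Bind X2 := 1; substituting into the one remaining equation that mentions X2 gives: op(m,node(op(zero,1),cons(3,1),h(1,1))) = Q. Substituting into the earlier bindings gives Y2 := cons(1,h(m,m)), L := 1, X := 1, S := node(op(zero,1),cons(3,1),h(1,1)), Y := 1.
Delete trivial equation cons(m,zero) = cons(m,zero).
Bind Q := op(m,node(op(zero,1),cons(3,1),h(1,1))).
MGU = { Y2 = cons(1,h(m,m)), W = 1, L = 1, X = 1, M = op(m,7), X1 = node(3,1,m), S = node(op(zero,1),cons(3,1),h(1,1)), Y = 1, X2 = 1, Q = op(m,node(op(zero,1),cons(3,1),h(1,1))) }, so S = node(op(zero,1),cons(3,1),h(1,1)).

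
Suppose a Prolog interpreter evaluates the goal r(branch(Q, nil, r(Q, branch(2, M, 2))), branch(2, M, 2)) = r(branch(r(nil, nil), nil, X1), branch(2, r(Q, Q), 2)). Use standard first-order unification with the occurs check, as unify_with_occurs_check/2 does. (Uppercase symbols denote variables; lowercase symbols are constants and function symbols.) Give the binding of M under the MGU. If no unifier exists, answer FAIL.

r(r(nil, nil), r(nil, nil))

Decompose r/2: branch(Q, nil, r(Q, branch(2, M, 2))) = branch(r(nil, nil), nil, X1),  branch(2, M, 2) = branch(2, r(Q, Q), 2).
Decompose branch/3: Q = r(nil, nil),  nil = nil,  r(Q, branch(2, M, 2)) = X1.
Bind Q := r(nil, nil); substituting into the 2 remaining equations that mention Q gives: r(r(nil, nil), branch(2, M, 2)) = X1,  branch(2, M, 2) = branch(2, r(r(nil, nil), r(nil, nil)), 2).
Delete trivial equation nil = nil.
Bind X1 := r(r(nil, nil), branch(2, M, 2)); no other remaining equation mentions X1.
Decompose branch/3: 2 = 2,  M = r(r(nil, nil), r(nil, nil)),  2 = 2.
Delete trivial equation 2 = 2.
Bind M := r(r(nil, nil), r(nil, nil)); no other remaining equation mentions M. Substituting into the earlier binding gives X1 := r(r(nil, nil), branch(2, r(r(nil, nil), r(nil, nil)), 2)).
Delete trivial equation 2 = 2.
MGU = { Q ↦ r(nil, nil), X1 ↦ r(r(nil, nil), branch(2, r(r(nil, nil), r(nil, nil)), 2)), M ↦ r(r(nil, nil), r(nil, nil)) }, so M ↦ r(r(nil, nil), r(nil, nil)).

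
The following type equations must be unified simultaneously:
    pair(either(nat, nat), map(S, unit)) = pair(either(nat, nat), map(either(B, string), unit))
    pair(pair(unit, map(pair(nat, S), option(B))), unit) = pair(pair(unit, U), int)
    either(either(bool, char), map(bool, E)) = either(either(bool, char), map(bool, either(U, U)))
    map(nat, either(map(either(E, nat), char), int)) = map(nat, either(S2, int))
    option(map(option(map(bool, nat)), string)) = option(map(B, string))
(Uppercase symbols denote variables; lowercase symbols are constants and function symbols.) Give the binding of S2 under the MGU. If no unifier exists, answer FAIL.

FAIL

Decompose pair/2: either(nat, nat) = either(nat, nat),  map(S, unit) = map(either(B, string), unit).
Delete trivial equation either(nat, nat) = either(nat, nat).
Decompose map/2: S = either(B, string),  unit = unit.
Bind S := either(B, string); substituting into the one remaining equation that mentions S gives: pair(pair(unit, map(pair(nat, either(B, string)), option(B))), unit) = pair(pair(unit, U), int).
Delete trivial equation unit = unit.
Decompose pair/2: pair(unit, map(pair(nat, either(B, string)), option(B))) = pair(unit, U),  unit = int.
Decompose pair/2: unit = unit,  map(pair(nat, either(B, string)), option(B)) = U.
Delete trivial equation unit = unit.
Bind U := map(pair(nat, either(B, string)), option(B)); substituting into the one remaining equation that mentions U gives: either(either(bool, char), map(bool, E)) = either(either(bool, char), map(bool, either(map(pair(nat, either(B, string)), option(B)), map(pair(nat, either(B, string)), option(B))))).
Clash: constants unit and int differ; no unifier exists.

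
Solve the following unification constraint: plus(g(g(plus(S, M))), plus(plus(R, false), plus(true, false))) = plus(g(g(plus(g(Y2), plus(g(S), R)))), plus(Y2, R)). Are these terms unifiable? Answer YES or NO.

Decompose plus/2: g(g(plus(S, M))) = g(g(plus(g(Y2), plus(g(S), R)))),  plus(plus(R, false), plus(true, false)) = plus(Y2, R).
Decompose g/1: g(plus(S, M)) = g(plus(g(Y2), plus(g(S), R))).
Decompose g/1: plus(S, M) = plus(g(Y2), plus(g(S), R)).
Decompose plus/2: S = g(Y2),  M = plus(g(S), R).
Bind S := g(Y2); substituting into the one remaining equation that mentions S gives: M = plus(g(g(Y2)), R).
Bind M := plus(g(g(Y2)), R); no other remaining equation mentions M.
Decompose plus/2: plus(R, false) = Y2,  plus(true, false) = R.
Bind Y2 := plus(R, false); no other remaining equation mentions Y2. Substituting into the earlier bindings gives S := g(plus(R, false)), M := plus(g(g(plus(R, false))), R).
Bind R := plus(true, false). Substituting into the earlier bindings gives S := g(plus(plus(true, false), false)), M := plus(g(g(plus(plus(true, false), false))), plus(true, false)), Y2 := plus(plus(true, false), false).
No equations remain and no clash or occurs-check failure arose, so a unifier exists.

YES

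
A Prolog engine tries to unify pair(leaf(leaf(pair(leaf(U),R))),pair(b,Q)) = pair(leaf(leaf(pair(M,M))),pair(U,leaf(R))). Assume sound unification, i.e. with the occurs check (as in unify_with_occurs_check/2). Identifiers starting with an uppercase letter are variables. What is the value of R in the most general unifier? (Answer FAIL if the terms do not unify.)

Decompose pair/2: leaf(leaf(pair(leaf(U),R))) = leaf(leaf(pair(M,M))),  pair(b,Q) = pair(U,leaf(R)).
Decompose leaf/1: leaf(pair(leaf(U),R)) = leaf(pair(M,M)).
Decompose leaf/1: pair(leaf(U),R) = pair(M,M).
Decompose pair/2: leaf(U) = M,  R = M.
Bind M := leaf(U); substituting into the one remaining equation that mentions M gives: R = leaf(U).
Bind R := leaf(U); substituting into the remaining equation gives: pair(b,Q) = pair(U,leaf(leaf(U))).
Decompose pair/2: b = U,  Q = leaf(leaf(U)).
Bind U := b; substituting into the remaining equation gives: Q = leaf(leaf(b)). Substituting into the earlier bindings gives M := leaf(b), R := leaf(b).
Bind Q := leaf(leaf(b)).
MGU = { M -> leaf(b), R -> leaf(b), U -> b, Q -> leaf(leaf(b)) }, so R -> leaf(b).

leaf(b)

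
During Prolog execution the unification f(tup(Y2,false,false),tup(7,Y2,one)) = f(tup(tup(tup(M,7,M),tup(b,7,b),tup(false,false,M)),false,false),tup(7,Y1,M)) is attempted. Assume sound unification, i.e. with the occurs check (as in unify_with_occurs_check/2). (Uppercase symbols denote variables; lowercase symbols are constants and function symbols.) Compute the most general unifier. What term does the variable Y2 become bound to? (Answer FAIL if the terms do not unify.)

tup(tup(one,7,one),tup(b,7,b),tup(false,false,one))

Decompose f/2: tup(Y2,false,false) = tup(tup(tup(M,7,M),tup(b,7,b),tup(false,false,M)),false,false),  tup(7,Y2,one) = tup(7,Y1,M).
Decompose tup/3: Y2 = tup(tup(M,7,M),tup(b,7,b),tup(false,false,M)),  false = false,  false = false.
Bind Y2 := tup(tup(M,7,M),tup(b,7,b),tup(false,false,M)); substituting into the one remaining equation that mentions Y2 gives: tup(7,tup(tup(M,7,M),tup(b,7,b),tup(false,false,M)),one) = tup(7,Y1,M).
Delete trivial equation false = false.
Delete trivial equation false = false.
Decompose tup/3: 7 = 7,  tup(tup(M,7,M),tup(b,7,b),tup(false,false,M)) = Y1,  one = M.
Delete trivial equation 7 = 7.
Bind Y1 := tup(tup(M,7,M),tup(b,7,b),tup(false,false,M)); no other remaining equation mentions Y1.
Bind M := one. Substituting into the earlier bindings gives Y2 := tup(tup(one,7,one),tup(b,7,b),tup(false,false,one)), Y1 := tup(tup(one,7,one),tup(b,7,b),tup(false,false,one)).
MGU = { Y2 ↦ tup(tup(one,7,one),tup(b,7,b),tup(false,false,one)), Y1 ↦ tup(tup(one,7,one),tup(b,7,b),tup(false,false,one)), M ↦ one }, so Y2 ↦ tup(tup(one,7,one),tup(b,7,b),tup(false,false,one)).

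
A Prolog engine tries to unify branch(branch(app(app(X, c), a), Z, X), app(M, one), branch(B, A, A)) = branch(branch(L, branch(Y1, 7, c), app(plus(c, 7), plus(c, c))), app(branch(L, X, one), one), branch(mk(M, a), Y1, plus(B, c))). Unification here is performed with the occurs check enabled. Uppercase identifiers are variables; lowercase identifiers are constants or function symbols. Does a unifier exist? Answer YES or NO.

Decompose branch/3: branch(app(app(X, c), a), Z, X) = branch(L, branch(Y1, 7, c), app(plus(c, 7), plus(c, c))),  app(M, one) = app(branch(L, X, one), one),  branch(B, A, A) = branch(mk(M, a), Y1, plus(B, c)).
Decompose branch/3: app(app(X, c), a) = L,  Z = branch(Y1, 7, c),  X = app(plus(c, 7), plus(c, c)).
Bind L := app(app(X, c), a); substituting into the one remaining equation that mentions L gives: app(M, one) = app(branch(app(app(X, c), a), X, one), one).
Bind Z := branch(Y1, 7, c); no other remaining equation mentions Z.
Bind X := app(plus(c, 7), plus(c, c)); substituting into the one remaining equation that mentions X gives: app(M, one) = app(branch(app(app(app(plus(c, 7), plus(c, c)), c), a), app(plus(c, 7), plus(c, c)), one), one). Substituting into the earlier binding gives L := app(app(app(plus(c, 7), plus(c, c)), c), a).
Decompose app/2: M = branch(app(app(app(plus(c, 7), plus(c, c)), c), a), app(plus(c, 7), plus(c, c)), one),  one = one.
Bind M := branch(app(app(app(plus(c, 7), plus(c, c)), c), a), app(plus(c, 7), plus(c, c)), one); substituting into the one remaining equation that mentions M gives: branch(B, A, A) = branch(mk(branch(app(app(app(plus(c, 7), plus(c, c)), c), a), app(plus(c, 7), plus(c, c)), one), a), Y1, plus(B, c)).
Delete trivial equation one = one.
Decompose branch/3: B = mk(branch(app(app(app(plus(c, 7), plus(c, c)), c), a), app(plus(c, 7), plus(c, c)), one), a),  A = Y1,  A = plus(B, c).
Bind B := mk(branch(app(app(app(plus(c, 7), plus(c, c)), c), a), app(plus(c, 7), plus(c, c)), one), a); substituting into the one remaining equation that mentions B gives: A = plus(mk(branch(app(app(app(plus(c, 7), plus(c, c)), c), a), app(plus(c, 7), plus(c, c)), one), a), c).
Bind A := Y1; substituting into the remaining equation gives: Y1 = plus(mk(branch(app(app(app(plus(c, 7), plus(c, c)), c), a), app(plus(c, 7), plus(c, c)), one), a), c).
Bind Y1 := plus(mk(branch(app(app(app(plus(c, 7), plus(c, c)), c), a), app(plus(c, 7), plus(c, c)), one), a), c). Substituting into the earlier bindings gives Z := branch(plus(mk(branch(app(app(app(plus(c, 7), plus(c, c)), c), a), app(plus(c, 7), plus(c, c)), one), a), c), 7, c), A := plus(mk(branch(app(app(app(plus(c, 7), plus(c, c)), c), a), app(plus(c, 7), plus(c, c)), one), a), c).
No equations remain and no clash or occurs-check failure arose, so a unifier exists.

YES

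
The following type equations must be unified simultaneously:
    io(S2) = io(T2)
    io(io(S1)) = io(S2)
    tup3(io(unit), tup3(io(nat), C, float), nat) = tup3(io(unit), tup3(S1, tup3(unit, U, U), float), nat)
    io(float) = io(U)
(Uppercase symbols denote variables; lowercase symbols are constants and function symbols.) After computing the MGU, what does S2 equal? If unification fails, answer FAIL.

Decompose io/1: S2 = T2.
Bind S2 := T2; substituting into the one remaining equation that mentions S2 gives: io(io(S1)) = io(T2).
Decompose io/1: io(S1) = T2.
Bind T2 := io(S1); no other remaining equation mentions T2. Substituting into the earlier binding gives S2 := io(S1).
Decompose tup3/3: io(unit) = io(unit),  tup3(io(nat), C, float) = tup3(S1, tup3(unit, U, U), float),  nat = nat.
Delete trivial equation io(unit) = io(unit).
Decompose tup3/3: io(nat) = S1,  C = tup3(unit, U, U),  float = float.
Bind S1 := io(nat); no other remaining equation mentions S1. Substituting into the earlier bindings gives S2 := io(io(nat)), T2 := io(io(nat)).
Bind C := tup3(unit, U, U); no other remaining equation mentions C.
Delete trivial equation float = float.
Delete trivial equation nat = nat.
Decompose io/1: float = U.
Bind U := float. Substituting into the earlier binding gives C := tup3(unit, float, float).
MGU = { S2 -> io(io(nat)), T2 -> io(io(nat)), S1 -> io(nat), C -> tup3(unit, float, float), U -> float }, so S2 -> io(io(nat)).

io(io(nat))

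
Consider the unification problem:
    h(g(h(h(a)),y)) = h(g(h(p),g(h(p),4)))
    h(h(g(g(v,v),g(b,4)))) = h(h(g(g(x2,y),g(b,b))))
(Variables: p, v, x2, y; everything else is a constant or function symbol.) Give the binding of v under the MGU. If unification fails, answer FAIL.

FAIL

Decompose h/1: g(h(h(a)),y) = g(h(p),g(h(p),4)).
Decompose g/2: h(h(a)) = h(p),  y = g(h(p),4).
Decompose h/1: h(a) = p.
Bind p := h(a); substituting into the one remaining equation that mentions p gives: y = g(h(h(a)),4).
Bind y := g(h(h(a)),4); substituting into the remaining equation gives: h(h(g(g(v,v),g(b,4)))) = h(h(g(g(x2,g(h(h(a)),4)),g(b,b)))).
Decompose h/1: h(g(g(v,v),g(b,4))) = h(g(g(x2,g(h(h(a)),4)),g(b,b))).
Decompose h/1: g(g(v,v),g(b,4)) = g(g(x2,g(h(h(a)),4)),g(b,b)).
Decompose g/2: g(v,v) = g(x2,g(h(h(a)),4)),  g(b,4) = g(b,b).
Decompose g/2: v = x2,  v = g(h(h(a)),4).
Bind v := x2; substituting into the one remaining equation that mentions v gives: x2 = g(h(h(a)),4).
Bind x2 := g(h(h(a)),4); no other remaining equation mentions x2. Substituting into the earlier binding gives v := g(h(h(a)),4).
Decompose g/2: b = b,  4 = b.
Delete trivial equation b = b.
Clash: constants 4 and b differ; no unifier exists.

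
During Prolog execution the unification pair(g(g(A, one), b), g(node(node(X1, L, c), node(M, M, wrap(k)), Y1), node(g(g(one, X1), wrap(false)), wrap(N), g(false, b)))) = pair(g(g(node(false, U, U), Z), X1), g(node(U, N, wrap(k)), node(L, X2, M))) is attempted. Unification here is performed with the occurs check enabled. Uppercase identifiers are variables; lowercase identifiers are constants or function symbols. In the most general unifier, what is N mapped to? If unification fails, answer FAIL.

node(g(false, b), g(false, b), wrap(k))

Decompose pair/2: g(g(A, one), b) = g(g(node(false, U, U), Z), X1),  g(node(node(X1, L, c), node(M, M, wrap(k)), Y1), node(g(g(one, X1), wrap(false)), wrap(N), g(false, b))) = g(node(U, N, wrap(k)), node(L, X2, M)).
Decompose g/2: g(A, one) = g(node(false, U, U), Z),  b = X1.
Decompose g/2: A = node(false, U, U),  one = Z.
Bind A := node(false, U, U); no other remaining equation mentions A.
Bind Z := one; no other remaining equation mentions Z.
Bind X1 := b; substituting into the remaining equation gives: g(node(node(b, L, c), node(M, M, wrap(k)), Y1), node(g(g(one, b), wrap(false)), wrap(N), g(false, b))) = g(node(U, N, wrap(k)), node(L, X2, M)).
Decompose g/2: node(node(b, L, c), node(M, M, wrap(k)), Y1) = node(U, N, wrap(k)),  node(g(g(one, b), wrap(false)), wrap(N), g(false, b)) = node(L, X2, M).
Decompose node/3: node(b, L, c) = U,  node(M, M, wrap(k)) = N,  Y1 = wrap(k).
Bind U := node(b, L, c); no other remaining equation mentions U. Substituting into the earlier binding gives A := node(false, node(b, L, c), node(b, L, c)).
Bind N := node(M, M, wrap(k)); substituting into the one remaining equation that mentions N gives: node(g(g(one, b), wrap(false)), wrap(node(M, M, wrap(k))), g(false, b)) = node(L, X2, M).
Bind Y1 := wrap(k); no other remaining equation mentions Y1.
Decompose node/3: g(g(one, b), wrap(false)) = L,  wrap(node(M, M, wrap(k))) = X2,  g(false, b) = M.
Bind L := g(g(one, b), wrap(false)); no other remaining equation mentions L. Substituting into the earlier bindings gives A := node(false, node(b, g(g(one, b), wrap(false)), c), node(b, g(g(one, b), wrap(false)), c)), U := node(b, g(g(one, b), wrap(false)), c).
Bind X2 := wrap(node(M, M, wrap(k))); no other remaining equation mentions X2.
Bind M := g(false, b). Substituting into the earlier bindings gives N := node(g(false, b), g(false, b), wrap(k)), X2 := wrap(node(g(false, b), g(false, b), wrap(k))).
MGU = { A -> node(false, node(b, g(g(one, b), wrap(false)), c), node(b, g(g(one, b), wrap(false)), c)), Z -> one, X1 -> b, U -> node(b, g(g(one, b), wrap(false)), c), N -> node(g(false, b), g(false, b), wrap(k)), Y1 -> wrap(k), L -> g(g(one, b), wrap(false)), X2 -> wrap(node(g(false, b), g(false, b), wrap(k))), M -> g(false, b) }, so N -> node(g(false, b), g(false, b), wrap(k)).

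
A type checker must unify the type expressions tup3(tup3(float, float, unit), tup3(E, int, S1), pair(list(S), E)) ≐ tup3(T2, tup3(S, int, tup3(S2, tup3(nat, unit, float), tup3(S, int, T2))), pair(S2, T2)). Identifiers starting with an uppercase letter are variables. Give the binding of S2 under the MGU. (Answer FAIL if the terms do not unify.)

list(tup3(float, float, unit))

Decompose tup3/3: tup3(float, float, unit) ≐ T2,  tup3(E, int, S1) ≐ tup3(S, int, tup3(S2, tup3(nat, unit, float), tup3(S, int, T2))),  pair(list(S), E) ≐ pair(S2, T2).
Bind T2 := tup3(float, float, unit); substituting into the remaining equations gives: tup3(E, int, S1) ≐ tup3(S, int, tup3(S2, tup3(nat, unit, float), tup3(S, int, tup3(float, float, unit)))),  pair(list(S), E) ≐ pair(S2, tup3(float, float, unit)).
Decompose tup3/3: E ≐ S,  int ≐ int,  S1 ≐ tup3(S2, tup3(nat, unit, float), tup3(S, int, tup3(float, float, unit))).
Bind E := S; substituting into the one remaining equation that mentions E gives: pair(list(S), S) ≐ pair(S2, tup3(float, float, unit)).
Delete trivial equation int ≐ int.
Bind S1 := tup3(S2, tup3(nat, unit, float), tup3(S, int, tup3(float, float, unit))); no other remaining equation mentions S1.
Decompose pair/2: list(S) ≐ S2,  S ≐ tup3(float, float, unit).
Bind S2 := list(S); no other remaining equation mentions S2. Substituting into the earlier binding gives S1 := tup3(list(S), tup3(nat, unit, float), tup3(S, int, tup3(float, float, unit))).
Bind S := tup3(float, float, unit). Substituting into the earlier bindings gives E := tup3(float, float, unit), S1 := tup3(list(tup3(float, float, unit)), tup3(nat, unit, float), tup3(tup3(float, float, unit), int, tup3(float, float, unit))), S2 := list(tup3(float, float, unit)).
MGU = { T2 := tup3(float, float, unit), E := tup3(float, float, unit), S1 := tup3(list(tup3(float, float, unit)), tup3(nat, unit, float), tup3(tup3(float, float, unit), int, tup3(float, float, unit))), S2 := list(tup3(float, float, unit)), S := tup3(float, float, unit) }, so S2 := list(tup3(float, float, unit)).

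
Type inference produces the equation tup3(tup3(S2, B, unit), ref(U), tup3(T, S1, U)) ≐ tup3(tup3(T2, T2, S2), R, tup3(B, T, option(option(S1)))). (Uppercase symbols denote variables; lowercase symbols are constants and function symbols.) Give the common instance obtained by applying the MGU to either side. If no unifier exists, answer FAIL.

Decompose tup3/3: tup3(S2, B, unit) ≐ tup3(T2, T2, S2),  ref(U) ≐ R,  tup3(T, S1, U) ≐ tup3(B, T, option(option(S1))).
Decompose tup3/3: S2 ≐ T2,  B ≐ T2,  unit ≐ S2.
Bind S2 := T2; substituting into the one remaining equation that mentions S2 gives: unit ≐ T2.
Bind B := T2; substituting into the one remaining equation that mentions B gives: tup3(T, S1, U) ≐ tup3(T2, T, option(option(S1))).
Bind T2 := unit; substituting into the one remaining equation that mentions T2 gives: tup3(T, S1, U) ≐ tup3(unit, T, option(option(S1))). Substituting into the earlier bindings gives S2 := unit, B := unit.
Bind R := ref(U); no other remaining equation mentions R.
Decompose tup3/3: T ≐ unit,  S1 ≐ T,  U ≐ option(option(S1)).
Bind T := unit; substituting into the one remaining equation that mentions T gives: S1 ≐ unit.
Bind S1 := unit; substituting into the remaining equation gives: U ≐ option(option(unit)).
Bind U := option(option(unit)). Substituting into the earlier binding gives R := ref(option(option(unit))).
Applying the MGU to either side gives tup3(tup3(unit, unit, unit), ref(option(option(unit))), tup3(unit, unit, option(option(unit)))).

tup3(tup3(unit, unit, unit), ref(option(option(unit))), tup3(unit, unit, option(option(unit))))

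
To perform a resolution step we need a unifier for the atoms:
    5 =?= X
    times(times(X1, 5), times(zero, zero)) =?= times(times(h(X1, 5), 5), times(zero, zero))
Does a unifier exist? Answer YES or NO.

Bind X := 5; no other remaining equation mentions X.
Decompose times/2: times(X1, 5) =?= times(h(X1, 5), 5),  times(zero, zero) =?= times(zero, zero).
Decompose times/2: X1 =?= h(X1, 5),  5 =?= 5.
Occurs check fails: X1 occurs in h(X1, 5); the equation X1 =?= h(X1, 5) has no finite solution.

NO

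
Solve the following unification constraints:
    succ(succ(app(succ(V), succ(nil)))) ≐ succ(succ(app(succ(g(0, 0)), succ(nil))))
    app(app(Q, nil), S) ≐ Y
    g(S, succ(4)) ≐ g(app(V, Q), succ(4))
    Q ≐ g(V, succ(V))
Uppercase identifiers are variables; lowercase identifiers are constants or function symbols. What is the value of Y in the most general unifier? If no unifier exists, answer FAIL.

app(app(g(g(0, 0), succ(g(0, 0))), nil), app(g(0, 0), g(g(0, 0), succ(g(0, 0)))))

Decompose succ/1: succ(app(succ(V), succ(nil))) ≐ succ(app(succ(g(0, 0)), succ(nil))).
Decompose succ/1: app(succ(V), succ(nil)) ≐ app(succ(g(0, 0)), succ(nil)).
Decompose app/2: succ(V) ≐ succ(g(0, 0)),  succ(nil) ≐ succ(nil).
Decompose succ/1: V ≐ g(0, 0).
Bind V := g(0, 0); substituting into the 2 remaining equations that mention V gives: g(S, succ(4)) ≐ g(app(g(0, 0), Q), succ(4)),  Q ≐ g(g(0, 0), succ(g(0, 0))).
Delete trivial equation succ(nil) ≐ succ(nil).
Bind Y := app(app(Q, nil), S); no other remaining equation mentions Y.
Decompose g/2: S ≐ app(g(0, 0), Q),  succ(4) ≐ succ(4).
Bind S := app(g(0, 0), Q); no other remaining equation mentions S. Substituting into the earlier binding gives Y := app(app(Q, nil), app(g(0, 0), Q)).
Delete trivial equation succ(4) ≐ succ(4).
Bind Q := g(g(0, 0), succ(g(0, 0))). Substituting into the earlier bindings gives Y := app(app(g(g(0, 0), succ(g(0, 0))), nil), app(g(0, 0), g(g(0, 0), succ(g(0, 0))))), S := app(g(0, 0), g(g(0, 0), succ(g(0, 0)))).
MGU = { V -> g(0, 0), Y -> app(app(g(g(0, 0), succ(g(0, 0))), nil), app(g(0, 0), g(g(0, 0), succ(g(0, 0))))), S -> app(g(0, 0), g(g(0, 0), succ(g(0, 0)))), Q -> g(g(0, 0), succ(g(0, 0))) }, so Y -> app(app(g(g(0, 0), succ(g(0, 0))), nil), app(g(0, 0), g(g(0, 0), succ(g(0, 0))))).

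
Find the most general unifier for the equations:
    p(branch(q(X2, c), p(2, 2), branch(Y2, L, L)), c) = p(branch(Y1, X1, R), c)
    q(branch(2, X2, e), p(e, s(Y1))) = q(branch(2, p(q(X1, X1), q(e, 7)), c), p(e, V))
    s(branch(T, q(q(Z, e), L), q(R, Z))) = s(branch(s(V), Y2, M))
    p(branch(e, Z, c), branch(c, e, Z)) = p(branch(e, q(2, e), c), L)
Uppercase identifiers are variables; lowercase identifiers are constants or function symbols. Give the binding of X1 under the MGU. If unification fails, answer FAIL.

Decompose p/2: branch(q(X2, c), p(2, 2), branch(Y2, L, L)) = branch(Y1, X1, R),  c = c.
Decompose branch/3: q(X2, c) = Y1,  p(2, 2) = X1,  branch(Y2, L, L) = R.
Bind Y1 := q(X2, c); substituting into the one remaining equation that mentions Y1 gives: q(branch(2, X2, e), p(e, s(q(X2, c)))) = q(branch(2, p(q(X1, X1), q(e, 7)), c), p(e, V)).
Bind X1 := p(2, 2); substituting into the one remaining equation that mentions X1 gives: q(branch(2, X2, e), p(e, s(q(X2, c)))) = q(branch(2, p(q(p(2, 2), p(2, 2)), q(e, 7)), c), p(e, V)).
Bind R := branch(Y2, L, L); substituting into the one remaining equation that mentions R gives: s(branch(T, q(q(Z, e), L), q(branch(Y2, L, L), Z))) = s(branch(s(V), Y2, M)).
Delete trivial equation c = c.
Decompose q/2: branch(2, X2, e) = branch(2, p(q(p(2, 2), p(2, 2)), q(e, 7)), c),  p(e, s(q(X2, c))) = p(e, V).
Decompose branch/3: 2 = 2,  X2 = p(q(p(2, 2), p(2, 2)), q(e, 7)),  e = c.
Delete trivial equation 2 = 2.
Bind X2 := p(q(p(2, 2), p(2, 2)), q(e, 7)); substituting into the one remaining equation that mentions X2 gives: p(e, s(q(p(q(p(2, 2), p(2, 2)), q(e, 7)), c))) = p(e, V). Substituting into the earlier binding gives Y1 := q(p(q(p(2, 2), p(2, 2)), q(e, 7)), c).
Clash: constants e and c differ; no unifier exists.

FAIL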